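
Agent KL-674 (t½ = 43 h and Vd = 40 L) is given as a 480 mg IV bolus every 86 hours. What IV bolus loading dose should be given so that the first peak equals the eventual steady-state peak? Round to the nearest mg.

f = (1/2)^(86/43) ≈ 0.250000; accumulation ratio R = 1/(1−f) ≈ 1.33333.
Loading dose to hit Cmax,ss on first dose: D_load = D_maint·R ≈ 480 × 1.33333 ≈ 640.00 mg.

640 mg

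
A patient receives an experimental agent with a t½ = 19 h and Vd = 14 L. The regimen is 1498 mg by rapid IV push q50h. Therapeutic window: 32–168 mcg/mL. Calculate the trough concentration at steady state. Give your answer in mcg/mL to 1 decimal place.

Over one 50-h interval, 50/19 ≈ 2.6316 half-lives elapse, leaving f ≈ 0.1614 of each dose.
Accumulation ratio R = 1/(1 − f) ≈ 1/0.8386 ≈ 1.1925.
Each bolus raises the concentration by D/Vd = 1498/14 ≈ 107.000 mcg/mL.
Cmax,ss = C₀/(1 − f) ≈ 107.000/0.8386 ≈ 127.594 mcg/mL.
One interval later, Cmin,ss = Cmax,ss·e^(−kτ) ≈ 127.594 × 0.1614 ≈ 20.594 mcg/mL.
Trough 20.6 mcg/mL vs MEC 32 mcg/mL: subtherapeutic.

20.6 mcg/mL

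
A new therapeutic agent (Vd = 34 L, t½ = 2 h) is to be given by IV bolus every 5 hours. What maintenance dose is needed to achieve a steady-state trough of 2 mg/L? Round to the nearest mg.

τ/t½ = 5/2 ≈ 2.5, so f = (1/2)^(5/2) ≈ 0.176777.
Cmin,ss = (D/Vd)·f/(1−f), so D = Cmin,ss·Vd·(1−f)/f.
D = 2 × 34 × (1−f)/f ≈ 2 × 34 × 4.65684 ≈ 316.67 mg.

317 mg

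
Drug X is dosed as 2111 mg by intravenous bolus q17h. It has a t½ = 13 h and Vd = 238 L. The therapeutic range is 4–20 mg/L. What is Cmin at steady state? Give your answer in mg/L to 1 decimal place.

6.0 mg/L

Over one 17-h interval, 17/13 ≈ 1.3077 half-lives elapse, leaving f ≈ 0.4040 of each dose.
Each bolus raises the concentration by D/Vd = 2111/238 ≈ 8.870 mg/L.
Steady-state trough Cmin,ss = C₀·f/(1−f) ≈ 8.870 × 0.4040/0.5960 ≈ 6.013 mg/L.
Trough 6.0 mg/L vs MEC 4 mg/L: adequate.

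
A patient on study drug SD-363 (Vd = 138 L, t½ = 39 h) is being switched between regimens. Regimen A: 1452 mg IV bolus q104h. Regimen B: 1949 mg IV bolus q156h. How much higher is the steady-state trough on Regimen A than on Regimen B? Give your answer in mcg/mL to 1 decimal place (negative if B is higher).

Regimen A: f = (1/2)^(104/39) ≈ 0.1575; Cmin,ss = (1452/138)·f/(1−f) ≈ 1.967 mcg/mL.
Regimen B: f = (1/2)^(156/39) ≈ 0.0625; Cmin,ss = (1949/138)·f/(1−f) ≈ 0.942 mcg/mL.
Difference ≈ 1.967 − 0.942 ≈ 1.025 mcg/mL.

1.0 mcg/mL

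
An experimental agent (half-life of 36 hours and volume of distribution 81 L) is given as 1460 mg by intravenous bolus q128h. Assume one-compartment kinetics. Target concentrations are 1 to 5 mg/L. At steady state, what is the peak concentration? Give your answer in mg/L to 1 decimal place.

19.7 mg/L

τ/t½ = 128/36 ≈ 3.5556, so fraction remaining f = (1/2)^(128/36) ≈ 0.0850.
Accumulation ratio R = 1/(1 − f) ≈ 1/0.9150 ≈ 1.0929.
Each bolus raises the concentration by D/Vd = 1460/81 ≈ 18.025 mg/L.
Cmax,ss = C₀/(1 − f) ≈ 18.025/0.9150 ≈ 19.699 mg/L.
Peak 19.7 mg/L vs MTC 5 mg/L: exceeds toxic threshold.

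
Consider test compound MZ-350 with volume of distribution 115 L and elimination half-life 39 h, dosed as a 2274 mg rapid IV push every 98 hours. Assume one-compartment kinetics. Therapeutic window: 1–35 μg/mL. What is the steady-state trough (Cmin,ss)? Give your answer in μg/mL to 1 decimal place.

τ/t½ = 98/39 ≈ 2.5128, so fraction remaining f = (1/2)^(98/39) ≈ 0.1752.
At steady state, accumulation factor R = 1/(1 − e^(−kτ)) ≈ 1.2124.
Each bolus raises the concentration by D/Vd = 2274/115 ≈ 19.774 μg/mL.
Cmax,ss = C₀/(1 − f) ≈ 19.774/0.8248 ≈ 23.974 μg/mL.
Steady-state trough Cmin,ss = Cmax,ss·f ≈ 23.974 × 0.1752 ≈ 4.200 μg/mL.
Trough 4.2 μg/mL vs MEC 1 μg/mL: adequate.

4.2 μg/mL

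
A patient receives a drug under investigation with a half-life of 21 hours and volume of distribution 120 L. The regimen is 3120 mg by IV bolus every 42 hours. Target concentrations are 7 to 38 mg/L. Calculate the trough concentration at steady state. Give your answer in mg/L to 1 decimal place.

8.7 mg/L

The dosing interval is 2 half-lives, so f = 2^(−2) = 0.25.
At steady state, R = 1/(1 − 0.25) = 4/3.
Single-dose peak C₀ = D/Vd = 3120/120 = 26 mg/L.
Steady-state peak Cmax,ss = C₀·R = 26 × 4/3 ≈ 34.667 mg/L.
Steady-state trough Cmin,ss = Cmax,ss·f ≈ 34.667 × 0.25 ≈ 8.667 mg/L.
Trough 8.7 mg/L vs MEC 7 mg/L: adequate.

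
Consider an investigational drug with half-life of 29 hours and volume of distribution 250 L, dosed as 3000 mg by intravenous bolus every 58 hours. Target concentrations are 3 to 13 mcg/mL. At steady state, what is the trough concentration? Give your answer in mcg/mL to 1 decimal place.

4.0 mcg/mL

The dosing interval is 2 half-lives, so f = 2^(−2) = 0.25.
At steady state, R = 1/(1 − 0.25) = 4/3.
Single-dose peak C₀ = D/Vd = 3000/250 = 12 mcg/mL.
Steady-state peak Cmax,ss = C₀·R = 12 × 4/3 ≈ 16.000 mcg/mL.
Steady-state trough Cmin,ss = Cmax,ss·f ≈ 16.000 × 0.25 ≈ 4.000 mcg/mL.
Trough 4.0 mcg/mL vs MEC 3 mcg/mL: adequate.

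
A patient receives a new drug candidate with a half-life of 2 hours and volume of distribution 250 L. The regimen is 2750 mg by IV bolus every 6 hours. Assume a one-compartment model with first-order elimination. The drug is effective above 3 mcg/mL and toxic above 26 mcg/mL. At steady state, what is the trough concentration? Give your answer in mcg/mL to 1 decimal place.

1.6 mcg/mL

The dosing interval is 3 half-lives, so f = 2^(−3) = 0.125.
At steady state, R = 1/(1 − 0.125) = 8/7.
Single-dose peak C₀ = D/Vd = 2750/250 = 11 mcg/mL.
Steady-state peak Cmax,ss = C₀·R = 11 × 8/7 ≈ 12.571 mcg/mL.
Steady-state trough Cmin,ss = Cmax,ss·f ≈ 12.571 × 0.125 ≈ 1.571 mcg/mL.
Trough 1.6 mcg/mL vs MEC 3 mcg/mL: subtherapeutic.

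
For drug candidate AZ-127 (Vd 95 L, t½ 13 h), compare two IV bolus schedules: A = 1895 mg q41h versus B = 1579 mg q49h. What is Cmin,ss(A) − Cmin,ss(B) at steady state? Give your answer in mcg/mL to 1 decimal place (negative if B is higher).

1.2 mcg/mL

Regimen A: f = (1/2)^(41/13) ≈ 0.1124; Cmin,ss = (1895/95)·f/(1−f) ≈ 2.526 mcg/mL.
Regimen B: f = (1/2)^(49/13) ≈ 0.0733; Cmin,ss = (1579/95)·f/(1−f) ≈ 1.315 mcg/mL.
Difference ≈ 2.526 − 1.315 ≈ 1.211 mcg/mL.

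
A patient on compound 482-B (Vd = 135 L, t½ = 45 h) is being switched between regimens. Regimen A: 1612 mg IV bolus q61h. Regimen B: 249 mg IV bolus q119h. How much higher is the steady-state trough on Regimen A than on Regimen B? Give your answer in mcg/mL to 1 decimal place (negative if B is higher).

Regimen A: f = (1/2)^(61/45) ≈ 0.3908; Cmin,ss = (1612/135)·f/(1−f) ≈ 7.660 mcg/mL.
Regimen B: f = (1/2)^(119/45) ≈ 0.1599; Cmin,ss = (249/135)·f/(1−f) ≈ 0.351 mcg/mL.
Difference ≈ 7.660 − 0.351 ≈ 7.309 mcg/mL.

7.3 mcg/mL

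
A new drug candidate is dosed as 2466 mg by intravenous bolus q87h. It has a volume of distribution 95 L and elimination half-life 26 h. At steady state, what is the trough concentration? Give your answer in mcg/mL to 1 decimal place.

2.8 mcg/mL

Over one 87-h interval, 87/26 ≈ 3.3462 half-lives elapse, leaving f ≈ 0.0983 of each dose.
Each bolus raises the concentration by D/Vd = 2466/95 ≈ 25.958 mcg/mL.
Steady-state trough Cmin,ss = C₀·f/(1−f) ≈ 25.958 × 0.0983/0.9017 ≈ 2.830 mcg/mL.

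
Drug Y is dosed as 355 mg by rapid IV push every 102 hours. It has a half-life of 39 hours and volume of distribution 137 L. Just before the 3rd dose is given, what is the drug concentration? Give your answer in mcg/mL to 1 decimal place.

f = (1/2)^(τ/t½) = (1/2)^(102/39) ≈ 0.1632.
C₀ = D/Vd = 355/137 ≈ 2.591 mcg/mL.
Before the 3rd dose, 2 doses have been given. Superposition: Cmin = C₀·(f + f²).
≈ 2.591 × (0.1632 + 0.0266) ≈ 2.591 × 0.1898 ≈ 0.492 mcg/mL.

0.5 mcg/mL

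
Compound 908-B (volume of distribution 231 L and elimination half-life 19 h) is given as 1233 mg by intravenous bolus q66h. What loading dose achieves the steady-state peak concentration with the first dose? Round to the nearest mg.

f = (1/2)^(66/19) ≈ 0.090015; accumulation ratio R = 1/(1−f) ≈ 1.09892.
Loading dose to hit Cmax,ss on first dose: D_load = D_maint·R ≈ 1233 × 1.09892 ≈ 1354.97 mg.

1355 mg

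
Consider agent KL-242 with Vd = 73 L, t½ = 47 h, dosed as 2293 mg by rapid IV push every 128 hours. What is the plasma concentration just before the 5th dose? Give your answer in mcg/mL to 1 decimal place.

f = (1/2)^(τ/t½) = (1/2)^(128/47) ≈ 0.1514.
C₀ = D/Vd = 2293/73 ≈ 31.411 mcg/mL.
Before the 5th dose, 4 doses have been given. Superposition: Cmin = C₀·(f + f² + … + f^4).
≈ 31.411 × (0.1514 + 0.0229 + 0.0035 + 0.0005) ≈ 31.411 × 0.1783 ≈ 5.601 mcg/mL.

5.6 mcg/mL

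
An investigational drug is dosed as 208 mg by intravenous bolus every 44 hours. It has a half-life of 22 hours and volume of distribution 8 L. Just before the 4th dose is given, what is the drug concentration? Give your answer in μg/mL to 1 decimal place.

8.5 μg/mL

f = (1/2)^(τ/t½) = (1/2)^(44/22) ≈ 0.2500.
C₀ = D/Vd = 208/8 ≈ 26.000 μg/mL.
Before the 4th dose, 3 doses have been given. Superposition: Cmin = C₀·(f + f² + … + f^3).
≈ 26.000 × (0.2500 + 0.0625 + 0.0156) ≈ 26.000 × 0.3281 ≈ 8.531 μg/mL.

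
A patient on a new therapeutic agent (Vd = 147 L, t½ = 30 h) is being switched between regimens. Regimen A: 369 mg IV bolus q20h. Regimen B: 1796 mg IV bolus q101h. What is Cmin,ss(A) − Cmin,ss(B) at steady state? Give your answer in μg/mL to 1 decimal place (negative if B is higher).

3.0 μg/mL

Regimen A: f = (1/2)^(20/30) ≈ 0.6300; Cmin,ss = (369/147)·f/(1−f) ≈ 4.274 μg/mL.
Regimen B: f = (1/2)^(101/30) ≈ 0.0969; Cmin,ss = (1796/147)·f/(1−f) ≈ 1.311 μg/mL.
Difference ≈ 4.274 − 1.311 ≈ 2.963 μg/mL.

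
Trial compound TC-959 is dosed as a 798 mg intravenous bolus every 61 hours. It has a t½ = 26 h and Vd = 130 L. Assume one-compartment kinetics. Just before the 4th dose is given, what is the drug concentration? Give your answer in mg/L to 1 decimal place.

1.5 mg/L

f = (1/2)^(τ/t½) = (1/2)^(61/26) ≈ 0.1967.
C₀ = D/Vd = 798/130 ≈ 6.138 mg/L.
Before the 4th dose, 3 doses have been given. Superposition: Cmin = C₀·(f + f² + … + f^3).
≈ 6.138 × (0.1967 + 0.0387 + 0.0076) ≈ 6.138 × 0.2430 ≈ 1.492 mg/L.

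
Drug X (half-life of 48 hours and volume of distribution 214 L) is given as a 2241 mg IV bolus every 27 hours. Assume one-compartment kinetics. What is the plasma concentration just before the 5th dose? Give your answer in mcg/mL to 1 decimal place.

17.3 mcg/mL

f = (1/2)^(τ/t½) = (1/2)^(27/48) ≈ 0.6771.
C₀ = D/Vd = 2241/214 ≈ 10.472 mcg/mL.
Before the 5th dose, 4 doses have been given. Superposition: Cmin = C₀·(f + f² + … + f^4).
≈ 10.472 × (0.6771 + 0.4585 + 0.3104 + 0.2102) ≈ 10.472 × 1.6562 ≈ 17.344 mcg/mL.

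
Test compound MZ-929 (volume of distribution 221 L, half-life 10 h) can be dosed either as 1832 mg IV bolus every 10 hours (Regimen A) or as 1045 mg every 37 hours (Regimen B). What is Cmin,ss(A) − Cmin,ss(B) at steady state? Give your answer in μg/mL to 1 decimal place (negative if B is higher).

7.9 μg/mL

Regimen A: f = (1/2)^(10/10) ≈ 0.5000; Cmin,ss = (1832/221)·f/(1−f) ≈ 8.290 μg/mL.
Regimen B: f = (1/2)^(37/10) ≈ 0.0769; Cmin,ss = (1045/221)·f/(1−f) ≈ 0.394 μg/mL.
Difference ≈ 8.290 − 0.394 ≈ 7.896 μg/mL.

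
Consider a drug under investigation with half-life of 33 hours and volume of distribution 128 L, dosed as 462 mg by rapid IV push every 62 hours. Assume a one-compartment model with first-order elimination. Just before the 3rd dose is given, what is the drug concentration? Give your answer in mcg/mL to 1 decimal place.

f = (1/2)^(τ/t½) = (1/2)^(62/33) ≈ 0.2719.
C₀ = D/Vd = 462/128 ≈ 3.609 mcg/mL.
Before the 3rd dose, 2 doses have been given. Superposition: Cmin = C₀·(f + f²).
≈ 3.609 × (0.2719 + 0.0739) ≈ 3.609 × 0.3458 ≈ 1.248 mcg/mL.

1.2 mcg/mL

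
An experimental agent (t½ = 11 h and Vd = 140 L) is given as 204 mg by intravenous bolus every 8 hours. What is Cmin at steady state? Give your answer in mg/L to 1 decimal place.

k = ln2/t½ = ln2/11 ≈ 0.063013 h⁻¹; fraction remaining f = e^(−kτ) = e^(−0.063013×8) ≈ 0.6040.
At steady state, accumulation factor R = 1/(1 − e^(−kτ)) ≈ 2.5253.
Single-dose peak C₀ = D/Vd = 204/140 ≈ 1.457 mg/L.
Cmax,ss = C₀/(1 − f) ≈ 1.457/0.3960 ≈ 3.679 mg/L.
Steady-state trough Cmin,ss = Cmax,ss·f ≈ 3.679 × 0.6040 ≈ 2.222 mg/L.

2.2 mg/L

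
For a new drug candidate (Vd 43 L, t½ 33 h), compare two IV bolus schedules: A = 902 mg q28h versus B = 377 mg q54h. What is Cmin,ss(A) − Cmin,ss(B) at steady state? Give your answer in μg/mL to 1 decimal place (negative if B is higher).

Regimen A: f = (1/2)^(28/33) ≈ 0.5554; Cmin,ss = (902/43)·f/(1−f) ≈ 26.204 μg/mL.
Regimen B: f = (1/2)^(54/33) ≈ 0.3217; Cmin,ss = (377/43)·f/(1−f) ≈ 4.158 μg/mL.
Difference ≈ 26.204 − 4.158 ≈ 22.046 μg/mL.

22.0 μg/mL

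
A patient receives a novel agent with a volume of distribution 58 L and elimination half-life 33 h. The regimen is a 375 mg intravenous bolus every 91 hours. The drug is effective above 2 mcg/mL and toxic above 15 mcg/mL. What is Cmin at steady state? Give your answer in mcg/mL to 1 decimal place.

k = ln2/t½ = ln2/33 ≈ 0.021004 h⁻¹; fraction remaining f = e^(−kτ) = e^(−0.021004×91) ≈ 0.1479.
Accumulation ratio R = 1/(1 − f) ≈ 1/0.8521 ≈ 1.1736.
Each bolus raises the concentration by D/Vd = 375/58 ≈ 6.466 mcg/mL.
Cmax,ss = C₀/(1 − f) ≈ 6.466/0.8521 ≈ 7.588 mcg/mL.
One interval later, Cmin,ss = Cmax,ss·e^(−kτ) ≈ 7.588 × 0.1479 ≈ 1.122 mcg/mL.
Trough 1.1 mcg/mL vs MEC 2 mcg/mL: subtherapeutic.

1.1 mcg/mL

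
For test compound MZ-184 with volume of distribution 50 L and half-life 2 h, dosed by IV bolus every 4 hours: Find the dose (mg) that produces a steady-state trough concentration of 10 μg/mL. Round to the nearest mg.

τ/t½ = 4/2 ≈ 2, so f = (1/2)^(4/2) ≈ 0.250000.
Cmin,ss = (D/Vd)·f/(1−f), so D = Cmin,ss·Vd·(1−f)/f.
D = 10 × 50 × (1−f)/f ≈ 10 × 50 × 3.00000 ≈ 1500.00 mg.

1500 mg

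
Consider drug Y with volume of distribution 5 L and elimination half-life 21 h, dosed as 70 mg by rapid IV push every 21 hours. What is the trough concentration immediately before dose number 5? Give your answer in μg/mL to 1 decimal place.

f = (1/2)^(τ/t½) = (1/2)^(21/21) ≈ 0.5000.
C₀ = D/Vd = 70/5 ≈ 14.000 μg/mL.
Before the 5th dose, 4 doses have been given. Superposition: Cmin = C₀·(f + f² + … + f^4).
≈ 14.000 × (0.5000 + 0.2500 + 0.1250 + 0.0625) ≈ 14.000 × 0.9375 ≈ 13.125 μg/mL.

13.1 μg/mL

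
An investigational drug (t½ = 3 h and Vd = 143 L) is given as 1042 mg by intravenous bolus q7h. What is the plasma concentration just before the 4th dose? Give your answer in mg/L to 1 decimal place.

f = (1/2)^(τ/t½) = (1/2)^(7/3) ≈ 0.1984.
C₀ = D/Vd = 1042/143 ≈ 7.287 mg/L.
Before the 4th dose, 3 doses have been given. Superposition: Cmin = C₀·(f + f² + … + f^3).
≈ 7.287 × (0.1984 + 0.0394 + 0.0078) ≈ 7.287 × 0.2456 ≈ 1.790 mg/L.

1.8 mg/L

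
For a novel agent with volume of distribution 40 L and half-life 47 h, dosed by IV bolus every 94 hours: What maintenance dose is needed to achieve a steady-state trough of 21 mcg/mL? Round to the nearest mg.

τ/t½ = 94/47 ≈ 2, so f = (1/2)^(94/47) ≈ 0.250000.
Cmin,ss = (D/Vd)·f/(1−f), so D = Cmin,ss·Vd·(1−f)/f.
D = 21 × 40 × (1−f)/f ≈ 21 × 40 × 3.00000 ≈ 2520.00 mg.

2520 mg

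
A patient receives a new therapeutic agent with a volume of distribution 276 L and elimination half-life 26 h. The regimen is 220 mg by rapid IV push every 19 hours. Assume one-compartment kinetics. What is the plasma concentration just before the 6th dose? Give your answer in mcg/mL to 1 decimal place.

1.1 mcg/mL

f = (1/2)^(τ/t½) = (1/2)^(19/26) ≈ 0.6026.
C₀ = D/Vd = 220/276 ≈ 0.797 mcg/mL.
Before the 6th dose, 5 doses have been given. Superposition: Cmin = C₀·(f + f² + … + f^5).
≈ 0.797 × (0.6026 + 0.3631 + 0.2188 + 0.1319 + 0.0795) ≈ 0.797 × 1.3959 ≈ 1.113 mcg/mL.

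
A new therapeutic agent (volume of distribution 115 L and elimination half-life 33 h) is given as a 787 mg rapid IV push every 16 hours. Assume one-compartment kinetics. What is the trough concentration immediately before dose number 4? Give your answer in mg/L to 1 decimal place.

10.9 mg/L

f = (1/2)^(τ/t½) = (1/2)^(16/33) ≈ 0.7146.
C₀ = D/Vd = 787/115 ≈ 6.843 mg/L.
Before the 4th dose, 3 doses have been given. Superposition: Cmin = C₀·(f + f² + … + f^3).
≈ 6.843 × (0.7146 + 0.5107 + 0.3649) ≈ 6.843 × 1.5902 ≈ 10.882 mg/L.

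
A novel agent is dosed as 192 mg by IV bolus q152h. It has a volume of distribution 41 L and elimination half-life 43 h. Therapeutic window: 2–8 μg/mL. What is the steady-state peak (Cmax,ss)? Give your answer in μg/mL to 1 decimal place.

Over one 152-h interval, 152/43 ≈ 3.5349 half-lives elapse, leaving f ≈ 0.0863 of each dose.
At steady state, accumulation factor R = 1/(1 − e^(−kτ)) ≈ 1.0945.
Each bolus raises the concentration by D/Vd = 192/41 ≈ 4.683 μg/mL.
Steady-state peak Cmax,ss = C₀·R ≈ 4.683 × 1.0945 ≈ 5.126 μg/mL.
Peak 5.1 μg/mL vs MTC 8 μg/mL: below toxic threshold.

5.1 μg/mL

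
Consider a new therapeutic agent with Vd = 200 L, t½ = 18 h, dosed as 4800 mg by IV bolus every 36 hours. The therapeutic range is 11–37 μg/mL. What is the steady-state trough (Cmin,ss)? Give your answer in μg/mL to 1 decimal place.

8.0 μg/mL

τ = 36 h = 2 half-lives, so f = (1/2)^2 = 0.25.
At steady state, R = 1/(1 − 0.25) = 4/3.
Single-dose peak C₀ = D/Vd = 4800/200 = 24 μg/mL.
Steady-state peak Cmax,ss = C₀·R = 24 × 4/3 ≈ 32.000 μg/mL.
Steady-state trough Cmin,ss = Cmax,ss·f ≈ 32.000 × 0.25 ≈ 8.000 μg/mL.
Trough 8.0 μg/mL vs MEC 11 μg/mL: subtherapeutic.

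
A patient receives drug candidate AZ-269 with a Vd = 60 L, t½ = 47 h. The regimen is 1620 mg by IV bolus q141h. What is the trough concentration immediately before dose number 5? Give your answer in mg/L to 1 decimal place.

f = (1/2)^(τ/t½) = (1/2)^(141/47) ≈ 0.1250.
C₀ = D/Vd = 1620/60 ≈ 27.000 mg/L.
Before the 5th dose, 4 doses have been given. Superposition: Cmin = C₀·(f + f² + … + f^4).
≈ 27.000 × (0.1250 + 0.0156 + 0.0020 + 0.0002) ≈ 27.000 × 0.1428 ≈ 3.856 mg/L.

3.9 mg/L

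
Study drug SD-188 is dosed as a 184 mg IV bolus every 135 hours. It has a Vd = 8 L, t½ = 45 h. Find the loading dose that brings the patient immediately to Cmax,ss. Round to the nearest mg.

f = (1/2)^(135/45) ≈ 0.125000; accumulation ratio R = 1/(1−f) ≈ 1.14286.
Loading dose to hit Cmax,ss on first dose: D_load = D_maint·R ≈ 184 × 1.14286 ≈ 210.29 mg.

210 mg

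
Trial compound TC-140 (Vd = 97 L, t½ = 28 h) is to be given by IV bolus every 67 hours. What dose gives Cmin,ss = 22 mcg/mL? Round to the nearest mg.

9074 mg

τ/t½ = 67/28 ≈ 2.3929, so f = (1/2)^(67/28) ≈ 0.190405.
Cmin,ss = (D/Vd)·f/(1−f), so D = Cmin,ss·Vd·(1−f)/f.
D = 22 × 97 × (1−f)/f ≈ 22 × 97 × 4.25196 ≈ 9073.68 mg.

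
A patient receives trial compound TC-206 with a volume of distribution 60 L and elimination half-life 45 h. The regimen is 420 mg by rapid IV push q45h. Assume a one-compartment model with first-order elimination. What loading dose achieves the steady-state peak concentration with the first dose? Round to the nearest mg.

f = (1/2)^(45/45) ≈ 0.500000; accumulation ratio R = 1/(1−f) ≈ 2.00000.
Loading dose to hit Cmax,ss on first dose: D_load = D_maint·R ≈ 420 × 2.00000 ≈ 840.00 mg.

840 mg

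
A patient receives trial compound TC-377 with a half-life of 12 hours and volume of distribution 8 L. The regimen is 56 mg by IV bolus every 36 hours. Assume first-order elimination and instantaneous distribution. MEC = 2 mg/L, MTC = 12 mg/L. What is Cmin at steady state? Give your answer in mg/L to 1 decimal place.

1.0 mg/L

τ = 36 h = 3 half-lives, so f = (1/2)^3 = 0.125.
At steady state, R = 1/(1 − 0.125) = 8/7.
Single-dose peak C₀ = D/Vd = 56/8 = 7 mg/L.
Steady-state peak Cmax,ss = C₀·R = 7 × 8/7 ≈ 8.000 mg/L.
Steady-state trough Cmin,ss = Cmax,ss·f ≈ 8.000 × 0.125 ≈ 1.000 mg/L.
Trough 1.0 mg/L vs MEC 2 mg/L: subtherapeutic.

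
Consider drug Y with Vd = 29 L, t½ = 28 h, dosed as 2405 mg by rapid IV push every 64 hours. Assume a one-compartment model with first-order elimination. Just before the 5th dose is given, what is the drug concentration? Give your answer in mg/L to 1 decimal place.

f = (1/2)^(τ/t½) = (1/2)^(64/28) ≈ 0.2051.
C₀ = D/Vd = 2405/29 ≈ 82.931 mg/L.
Before the 5th dose, 4 doses have been given. Superposition: Cmin = C₀·(f + f² + … + f^4).
≈ 82.931 × (0.2051 + 0.0421 + 0.0086 + 0.0018) ≈ 82.931 × 0.2576 ≈ 21.363 mg/L.

21.4 mg/L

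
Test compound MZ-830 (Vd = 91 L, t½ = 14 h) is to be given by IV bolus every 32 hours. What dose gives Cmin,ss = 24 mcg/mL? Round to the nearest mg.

8465 mg

τ/t½ = 32/14 ≈ 2.2857, so f = (1/2)^(32/14) ≈ 0.205084.
Cmin,ss = (D/Vd)·f/(1−f), so D = Cmin,ss·Vd·(1−f)/f.
D = 24 × 91 × (1−f)/f ≈ 24 × 91 × 3.87605 ≈ 8465.29 mg.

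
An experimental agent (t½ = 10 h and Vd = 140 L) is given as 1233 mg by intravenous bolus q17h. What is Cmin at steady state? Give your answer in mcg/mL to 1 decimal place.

Over one 17-h interval, 17/10 ≈ 1.7 half-lives elapse, leaving f ≈ 0.3078 of each dose.
Single-dose peak C₀ = D/Vd = 1233/140 ≈ 8.807 mcg/mL.
Steady-state trough Cmin,ss = C₀·f/(1−f) ≈ 8.807 × 0.3078/0.6922 ≈ 3.916 mcg/mL.

3.9 mcg/mL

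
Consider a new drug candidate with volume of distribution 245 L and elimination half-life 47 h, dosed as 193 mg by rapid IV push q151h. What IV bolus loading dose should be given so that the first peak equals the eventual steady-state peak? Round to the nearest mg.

216 mg

f = (1/2)^(151/47) ≈ 0.107860; accumulation ratio R = 1/(1−f) ≈ 1.12090.
Loading dose to hit Cmax,ss on first dose: D_load = D_maint·R ≈ 193 × 1.12090 ≈ 216.33 mg.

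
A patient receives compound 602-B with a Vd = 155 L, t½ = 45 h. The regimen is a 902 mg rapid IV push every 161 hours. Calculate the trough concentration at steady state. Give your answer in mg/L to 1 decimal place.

Over one 161-h interval, 161/45 ≈ 3.5778 half-lives elapse, leaving f ≈ 0.0837 of each dose.
At steady state, accumulation factor R = 1/(1 − e^(−kτ)) ≈ 1.0913.
Single-dose peak C₀ = D/Vd = 902/155 ≈ 5.819 mg/L.
Steady-state peak Cmax,ss = C₀·R ≈ 5.819 × 1.0913 ≈ 6.350 mg/L.
Steady-state trough Cmin,ss = Cmax,ss·f ≈ 6.350 × 0.0837 ≈ 0.531 mg/L.

0.5 mg/L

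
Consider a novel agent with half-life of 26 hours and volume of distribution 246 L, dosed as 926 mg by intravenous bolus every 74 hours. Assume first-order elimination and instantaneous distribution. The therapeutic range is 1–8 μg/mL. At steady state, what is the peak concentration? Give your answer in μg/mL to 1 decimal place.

τ/t½ = 74/26 ≈ 2.8462, so fraction remaining f = (1/2)^(74/26) ≈ 0.1391.
Accumulation ratio R = 1/(1 − f) ≈ 1/0.8609 ≈ 1.1616.
Single-dose peak C₀ = D/Vd = 926/246 ≈ 3.764 μg/mL.
Steady-state peak Cmax,ss = C₀·R ≈ 3.764 × 1.1616 ≈ 4.372 μg/mL.
Peak 4.4 μg/mL vs MTC 8 μg/mL: below toxic threshold.

4.4 μg/mL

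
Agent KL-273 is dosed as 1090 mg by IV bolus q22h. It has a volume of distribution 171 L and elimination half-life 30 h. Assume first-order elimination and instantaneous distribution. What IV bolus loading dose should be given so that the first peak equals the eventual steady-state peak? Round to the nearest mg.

2735 mg

f = (1/2)^(22/30) ≈ 0.601513; accumulation ratio R = 1/(1−f) ≈ 2.50949.
Loading dose to hit Cmax,ss on first dose: D_load = D_maint·R ≈ 1090 × 2.50949 ≈ 2735.34 mg.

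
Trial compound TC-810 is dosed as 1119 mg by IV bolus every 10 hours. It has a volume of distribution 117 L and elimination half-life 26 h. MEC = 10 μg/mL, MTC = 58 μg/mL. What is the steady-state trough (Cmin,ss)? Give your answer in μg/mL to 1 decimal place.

31.3 μg/mL

k = ln2/t½ = ln2/26 ≈ 0.026660 h⁻¹; fraction remaining f = e^(−kτ) = e^(−0.026660×10) ≈ 0.7660.
At steady state, accumulation factor R = 1/(1 − e^(−kτ)) ≈ 4.2735.
Each bolus raises the concentration by D/Vd = 1119/117 ≈ 9.564 μg/mL.
Cmax,ss = C₀/(1 − f) ≈ 9.564/0.2340 ≈ 40.872 μg/mL.
Steady-state trough Cmin,ss = Cmax,ss·f ≈ 40.872 × 0.7660 ≈ 31.308 μg/mL.
Trough 31.3 μg/mL vs MEC 10 μg/mL: adequate.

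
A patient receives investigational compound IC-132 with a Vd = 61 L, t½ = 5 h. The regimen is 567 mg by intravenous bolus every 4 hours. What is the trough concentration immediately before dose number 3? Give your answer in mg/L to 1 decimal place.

f = (1/2)^(τ/t½) = (1/2)^(4/5) ≈ 0.5743.
C₀ = D/Vd = 567/61 ≈ 9.295 mg/L.
Before the 3rd dose, 2 doses have been given. Superposition: Cmin = C₀·(f + f²).
≈ 9.295 × (0.5743 + 0.3298) ≈ 9.295 × 0.9041 ≈ 8.404 mg/L.

8.4 mg/L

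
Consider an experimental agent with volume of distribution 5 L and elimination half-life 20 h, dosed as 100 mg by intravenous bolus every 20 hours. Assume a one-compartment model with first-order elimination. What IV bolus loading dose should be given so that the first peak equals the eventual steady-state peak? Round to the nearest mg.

200 mg

f = (1/2)^(20/20) ≈ 0.500000; accumulation ratio R = 1/(1−f) ≈ 2.00000.
Loading dose to hit Cmax,ss on first dose: D_load = D_maint·R ≈ 100 × 2.00000 ≈ 200.00 mg.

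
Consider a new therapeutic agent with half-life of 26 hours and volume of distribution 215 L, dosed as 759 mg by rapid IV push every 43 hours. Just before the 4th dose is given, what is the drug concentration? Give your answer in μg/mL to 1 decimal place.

1.6 μg/mL

f = (1/2)^(τ/t½) = (1/2)^(43/26) ≈ 0.3178.
C₀ = D/Vd = 759/215 ≈ 3.530 μg/mL.
Before the 4th dose, 3 doses have been given. Superposition: Cmin = C₀·(f + f² + … + f^3).
≈ 3.530 × (0.3178 + 0.1010 + 0.0321) ≈ 3.530 × 0.4509 ≈ 1.592 μg/mL.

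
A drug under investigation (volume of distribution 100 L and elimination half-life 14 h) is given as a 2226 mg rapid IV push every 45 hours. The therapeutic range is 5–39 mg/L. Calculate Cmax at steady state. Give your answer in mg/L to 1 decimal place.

24.9 mg/L

τ/t½ = 45/14 ≈ 3.2143, so fraction remaining f = (1/2)^(45/14) ≈ 0.1077.
Accumulation ratio R = 1/(1 − f) ≈ 1/0.8923 ≈ 1.1207.
Each bolus raises the concentration by D/Vd = 2226/100 ≈ 22.260 mg/L.
Steady-state peak Cmax,ss = C₀·R ≈ 22.260 × 1.1207 ≈ 24.947 mg/L.
Peak 24.9 mg/L vs MTC 39 mg/L: below toxic threshold.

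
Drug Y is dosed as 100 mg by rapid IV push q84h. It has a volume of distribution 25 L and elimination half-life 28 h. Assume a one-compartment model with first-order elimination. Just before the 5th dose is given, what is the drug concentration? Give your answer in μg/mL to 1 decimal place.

f = (1/2)^(τ/t½) = (1/2)^(84/28) ≈ 0.1250.
C₀ = D/Vd = 100/25 ≈ 4.000 μg/mL.
Before the 5th dose, 4 doses have been given. Superposition: Cmin = C₀·(f + f² + … + f^4).
≈ 4.000 × (0.1250 + 0.0156 + 0.0020 + 0.0002) ≈ 4.000 × 0.1428 ≈ 0.571 μg/mL.

0.6 μg/mL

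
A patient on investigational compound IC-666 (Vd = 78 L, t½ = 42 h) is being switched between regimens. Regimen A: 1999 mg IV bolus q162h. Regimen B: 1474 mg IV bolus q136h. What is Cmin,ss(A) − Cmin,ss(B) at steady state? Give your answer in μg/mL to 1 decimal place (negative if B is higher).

Regimen A: f = (1/2)^(162/42) ≈ 0.0690; Cmin,ss = (1999/78)·f/(1−f) ≈ 1.899 μg/mL.
Regimen B: f = (1/2)^(136/42) ≈ 0.1060; Cmin,ss = (1474/78)·f/(1−f) ≈ 2.241 μg/mL.
Difference ≈ 1.899 − 2.241 ≈ -0.342 μg/mL.

-0.3 μg/mL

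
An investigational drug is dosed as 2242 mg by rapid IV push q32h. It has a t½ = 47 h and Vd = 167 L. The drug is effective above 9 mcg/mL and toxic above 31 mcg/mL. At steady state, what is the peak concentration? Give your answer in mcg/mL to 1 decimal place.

35.7 mcg/mL

Over one 32-h interval, 32/47 ≈ 0.68085 half-lives elapse, leaving f ≈ 0.6238 of each dose.
Accumulation ratio R = 1/(1 − f) ≈ 1/0.3762 ≈ 2.6582.
Each bolus raises the concentration by D/Vd = 2242/167 ≈ 13.425 mcg/mL.
Cmax,ss = C₀/(1 − f) ≈ 13.425/0.3762 ≈ 35.686 mcg/mL.
Peak 35.7 mcg/mL vs MTC 31 mcg/mL: exceeds toxic threshold.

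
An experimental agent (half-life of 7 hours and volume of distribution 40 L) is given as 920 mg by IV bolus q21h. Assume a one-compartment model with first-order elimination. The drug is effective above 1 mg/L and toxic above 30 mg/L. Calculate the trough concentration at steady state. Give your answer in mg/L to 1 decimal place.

3.3 mg/L

The dosing interval is 3 half-lives, so f = 2^(−3) = 0.125.
At steady state, R = 1/(1 − 0.125) = 8/7.
Single-dose peak C₀ = D/Vd = 920/40 = 23 mg/L.
Steady-state peak Cmax,ss = C₀·R = 23 × 8/7 ≈ 26.286 mg/L.
Steady-state trough Cmin,ss = Cmax,ss·f ≈ 26.286 × 0.125 ≈ 3.286 mg/L.
Trough 3.3 mg/L vs MEC 1 mg/L: adequate.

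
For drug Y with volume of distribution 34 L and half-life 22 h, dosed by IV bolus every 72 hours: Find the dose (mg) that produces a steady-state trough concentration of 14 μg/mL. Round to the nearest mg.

τ/t½ = 72/22 ≈ 3.2727, so f = (1/2)^(72/22) ≈ 0.103469.
Cmin,ss = (D/Vd)·f/(1−f), so D = Cmin,ss·Vd·(1−f)/f.
D = 14 × 34 × (1−f)/f ≈ 14 × 34 × 8.66473 ≈ 4124.41 mg.

4124 mg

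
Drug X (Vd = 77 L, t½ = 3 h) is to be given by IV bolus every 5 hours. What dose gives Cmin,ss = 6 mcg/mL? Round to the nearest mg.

1005 mg

τ/t½ = 5/3 ≈ 1.6667, so f = (1/2)^(5/3) ≈ 0.314980.
Cmin,ss = (D/Vd)·f/(1−f), so D = Cmin,ss·Vd·(1−f)/f.
D = 6 × 77 × (1−f)/f ≈ 6 × 77 × 2.17480 ≈ 1004.76 mg.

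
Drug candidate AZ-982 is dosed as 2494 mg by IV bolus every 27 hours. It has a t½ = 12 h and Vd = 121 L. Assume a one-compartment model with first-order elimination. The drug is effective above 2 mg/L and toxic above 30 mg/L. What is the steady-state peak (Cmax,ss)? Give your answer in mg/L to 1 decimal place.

Over one 27-h interval, 27/12 ≈ 2.25 half-lives elapse, leaving f ≈ 0.2102 of each dose.
At steady state, accumulation factor R = 1/(1 − e^(−kτ)) ≈ 1.2661.
Each bolus raises the concentration by D/Vd = 2494/121 ≈ 20.612 mg/L.
Steady-state peak Cmax,ss = C₀·R ≈ 20.612 × 1.2661 ≈ 26.097 mg/L.
Peak 26.1 mg/L vs MTC 30 mg/L: below toxic threshold.

26.1 mg/L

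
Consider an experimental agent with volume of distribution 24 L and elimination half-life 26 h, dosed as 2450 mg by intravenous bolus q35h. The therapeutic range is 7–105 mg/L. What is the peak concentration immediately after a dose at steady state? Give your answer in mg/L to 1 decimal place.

τ/t½ = 35/26 ≈ 1.3462, so fraction remaining f = (1/2)^(35/26) ≈ 0.3933.
At steady state, accumulation factor R = 1/(1 − e^(−kτ)) ≈ 1.6483.
Single-dose peak C₀ = D/Vd = 2450/24 ≈ 102.083 mg/L.
Cmax,ss = C₀/(1 − f) ≈ 102.083/0.6067 ≈ 168.259 mg/L.
Peak 168.3 mg/L vs MTC 105 mg/L: exceeds toxic threshold.

168.3 mg/L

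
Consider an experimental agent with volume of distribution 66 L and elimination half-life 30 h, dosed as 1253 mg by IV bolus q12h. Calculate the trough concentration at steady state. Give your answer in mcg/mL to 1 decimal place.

Over one 12-h interval, 12/30 ≈ 0.4 half-lives elapse, leaving f ≈ 0.7579 of each dose.
At steady state, accumulation factor R = 1/(1 − e^(−kτ)) ≈ 4.1305.
Single-dose peak C₀ = D/Vd = 1253/66 ≈ 18.985 mcg/mL.
Steady-state peak Cmax,ss = C₀·R ≈ 18.985 × 4.1305 ≈ 78.418 mcg/mL.
One interval later, Cmin,ss = Cmax,ss·e^(−kτ) ≈ 78.418 × 0.7579 ≈ 59.433 mcg/mL.

59.4 mcg/mL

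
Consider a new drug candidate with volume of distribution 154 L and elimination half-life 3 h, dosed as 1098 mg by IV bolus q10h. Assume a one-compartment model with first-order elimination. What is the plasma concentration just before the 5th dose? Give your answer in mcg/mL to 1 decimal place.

f = (1/2)^(τ/t½) = (1/2)^(10/3) ≈ 0.0992.
C₀ = D/Vd = 1098/154 ≈ 7.130 mcg/mL.
Before the 5th dose, 4 doses have been given. Superposition: Cmin = C₀·(f + f² + … + f^4).
≈ 7.130 × (0.0992 + 0.0098 + 0.0010 + 0.0001) ≈ 7.130 × 0.1101 ≈ 0.785 mcg/mL.

0.8 mcg/mL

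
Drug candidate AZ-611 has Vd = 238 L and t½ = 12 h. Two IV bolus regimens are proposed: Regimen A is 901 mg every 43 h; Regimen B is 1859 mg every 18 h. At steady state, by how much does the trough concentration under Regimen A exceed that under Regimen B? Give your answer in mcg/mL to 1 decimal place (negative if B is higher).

Regimen A: f = (1/2)^(43/12) ≈ 0.0834; Cmin,ss = (901/238)·f/(1−f) ≈ 0.344 mcg/mL.
Regimen B: f = (1/2)^(18/12) ≈ 0.3536; Cmin,ss = (1859/238)·f/(1−f) ≈ 4.273 mcg/mL.
Difference ≈ 0.344 − 4.273 ≈ -3.929 mcg/mL.

-3.9 mcg/mL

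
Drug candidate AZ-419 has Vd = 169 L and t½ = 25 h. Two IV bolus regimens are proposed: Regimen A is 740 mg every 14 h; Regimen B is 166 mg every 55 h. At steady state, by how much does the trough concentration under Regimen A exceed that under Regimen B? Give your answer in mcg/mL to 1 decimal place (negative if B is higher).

9.0 mcg/mL

Regimen A: f = (1/2)^(14/25) ≈ 0.6783; Cmin,ss = (740/169)·f/(1−f) ≈ 9.232 mcg/mL.
Regimen B: f = (1/2)^(55/25) ≈ 0.2176; Cmin,ss = (166/169)·f/(1−f) ≈ 0.273 mcg/mL.
Difference ≈ 9.232 − 0.273 ≈ 8.959 mcg/mL.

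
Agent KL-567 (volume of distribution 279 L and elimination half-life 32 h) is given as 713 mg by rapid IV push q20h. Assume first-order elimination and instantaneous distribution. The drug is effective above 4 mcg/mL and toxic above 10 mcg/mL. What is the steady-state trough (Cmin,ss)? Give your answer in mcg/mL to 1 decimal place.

k = ln2/t½ = ln2/32 ≈ 0.021661 h⁻¹; fraction remaining f = e^(−kτ) = e^(−0.021661×20) ≈ 0.6484.
Accumulation ratio R = 1/(1 − f) ≈ 1/0.3516 ≈ 2.8441.
Each bolus raises the concentration by D/Vd = 713/279 ≈ 2.556 mcg/mL.
Steady-state peak Cmax,ss = C₀·R ≈ 2.556 × 2.8441 ≈ 7.270 mcg/mL.
Steady-state trough Cmin,ss = Cmax,ss·f ≈ 7.270 × 0.6484 ≈ 4.714 mcg/mL.
Trough 4.7 mcg/mL vs MEC 4 mcg/mL: adequate.

4.7 mcg/mL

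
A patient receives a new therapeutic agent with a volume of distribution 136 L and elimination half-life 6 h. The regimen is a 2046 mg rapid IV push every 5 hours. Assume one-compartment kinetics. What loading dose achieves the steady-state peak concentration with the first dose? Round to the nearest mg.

4663 mg

f = (1/2)^(5/6) ≈ 0.561231; accumulation ratio R = 1/(1−f) ≈ 2.27910.
Loading dose to hit Cmax,ss on first dose: D_load = D_maint·R ≈ 2046 × 2.27910 ≈ 4663.04 mg.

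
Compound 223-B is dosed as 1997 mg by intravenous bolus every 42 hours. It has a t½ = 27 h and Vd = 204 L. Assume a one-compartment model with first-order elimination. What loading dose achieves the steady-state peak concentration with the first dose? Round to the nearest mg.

f = (1/2)^(42/27) ≈ 0.340198; accumulation ratio R = 1/(1−f) ≈ 1.51561.
Loading dose to hit Cmax,ss on first dose: D_load = D_maint·R ≈ 1997 × 1.51561 ≈ 3026.67 mg.

3027 mg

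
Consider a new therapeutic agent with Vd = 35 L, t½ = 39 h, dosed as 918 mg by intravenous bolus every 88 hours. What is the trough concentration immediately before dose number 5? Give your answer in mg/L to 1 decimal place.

f = (1/2)^(τ/t½) = (1/2)^(88/39) ≈ 0.2093.
C₀ = D/Vd = 918/35 ≈ 26.229 mg/L.
Before the 5th dose, 4 doses have been given. Superposition: Cmin = C₀·(f + f² + … + f^4).
≈ 26.229 × (0.2093 + 0.0438 + 0.0092 + 0.0019) ≈ 26.229 × 0.2642 ≈ 6.930 mg/L.

6.9 mg/L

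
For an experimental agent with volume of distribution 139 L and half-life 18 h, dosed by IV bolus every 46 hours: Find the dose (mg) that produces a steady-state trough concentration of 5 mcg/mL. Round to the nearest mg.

3391 mg

τ/t½ = 46/18 ≈ 2.5556, so f = (1/2)^(46/18) ≈ 0.170099.
Cmin,ss = (D/Vd)·f/(1−f), so D = Cmin,ss·Vd·(1−f)/f.
D = 5 × 139 × (1−f)/f ≈ 5 × 139 × 4.87893 ≈ 3390.86 mg.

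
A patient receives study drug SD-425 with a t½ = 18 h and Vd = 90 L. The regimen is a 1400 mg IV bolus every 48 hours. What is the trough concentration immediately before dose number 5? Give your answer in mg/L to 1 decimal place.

f = (1/2)^(τ/t½) = (1/2)^(48/18) ≈ 0.1575.
C₀ = D/Vd = 1400/90 ≈ 15.556 mg/L.
Before the 5th dose, 4 doses have been given. Superposition: Cmin = C₀·(f + f² + … + f^4).
≈ 15.556 × (0.1575 + 0.0248 + 0.0039 + 0.0006) ≈ 15.556 × 0.1868 ≈ 2.906 mg/L.

2.9 mg/L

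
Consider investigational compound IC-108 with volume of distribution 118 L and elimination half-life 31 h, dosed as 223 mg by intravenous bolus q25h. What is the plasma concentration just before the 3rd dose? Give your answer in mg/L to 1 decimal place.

1.7 mg/L

f = (1/2)^(τ/t½) = (1/2)^(25/31) ≈ 0.5718.
C₀ = D/Vd = 223/118 ≈ 1.890 mg/L.
Before the 3rd dose, 2 doses have been given. Superposition: Cmin = C₀·(f + f²).
≈ 1.890 × (0.5718 + 0.3270) ≈ 1.890 × 0.8988 ≈ 1.699 mg/L.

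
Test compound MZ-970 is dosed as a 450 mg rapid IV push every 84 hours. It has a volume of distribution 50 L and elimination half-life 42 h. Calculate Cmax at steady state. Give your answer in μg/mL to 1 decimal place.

12.0 μg/mL

The dosing interval is 2 half-lives, so f = 2^(−2) = 0.25.
At steady state, R = 1/(1 − 0.25) = 4/3.
Single-dose peak C₀ = D/Vd = 450/50 = 9 μg/mL.
Steady-state peak Cmax,ss = C₀·R = 9 × 4/3 ≈ 12.000 μg/mL.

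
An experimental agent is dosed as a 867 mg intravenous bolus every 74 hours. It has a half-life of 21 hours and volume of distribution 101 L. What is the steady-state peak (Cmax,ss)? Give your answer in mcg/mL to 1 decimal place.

Over one 74-h interval, 74/21 ≈ 3.5238 half-lives elapse, leaving f ≈ 0.0869 of each dose.
Accumulation ratio R = 1/(1 − f) ≈ 1/0.9131 ≈ 1.0952.
Each bolus raises the concentration by D/Vd = 867/101 ≈ 8.584 mcg/mL.
Steady-state peak Cmax,ss = C₀·R ≈ 8.584 × 1.0952 ≈ 9.401 mcg/mL.

9.4 mcg/mL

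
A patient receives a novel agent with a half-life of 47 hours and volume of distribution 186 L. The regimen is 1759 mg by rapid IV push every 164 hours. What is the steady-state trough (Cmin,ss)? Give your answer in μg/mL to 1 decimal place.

τ/t½ = 164/47 ≈ 3.4894, so fraction remaining f = (1/2)^(164/47) ≈ 0.0890.
At steady state, accumulation factor R = 1/(1 − e^(−kτ)) ≈ 1.0977.
Single-dose peak C₀ = D/Vd = 1759/186 ≈ 9.457 μg/mL.
Steady-state peak Cmax,ss = C₀·R ≈ 9.457 × 1.0977 ≈ 10.381 μg/mL.
Steady-state trough Cmin,ss = Cmax,ss·f ≈ 10.381 × 0.0890 ≈ 0.924 μg/mL.

0.9 μg/mL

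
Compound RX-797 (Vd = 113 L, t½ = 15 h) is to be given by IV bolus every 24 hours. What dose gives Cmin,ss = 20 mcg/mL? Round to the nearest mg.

τ/t½ = 24/15 ≈ 1.6, so f = (1/2)^(24/15) ≈ 0.329877.
Cmin,ss = (D/Vd)·f/(1−f), so D = Cmin,ss·Vd·(1−f)/f.
D = 20 × 113 × (1−f)/f ≈ 20 × 113 × 2.03143 ≈ 4591.03 mg.

4591 mg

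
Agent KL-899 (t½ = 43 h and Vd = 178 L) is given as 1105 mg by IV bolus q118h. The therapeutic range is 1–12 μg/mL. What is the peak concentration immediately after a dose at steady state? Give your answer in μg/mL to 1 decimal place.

7.3 μg/mL

τ/t½ = 118/43 ≈ 2.7442, so fraction remaining f = (1/2)^(118/43) ≈ 0.1493.
At steady state, accumulation factor R = 1/(1 − e^(−kτ)) ≈ 1.1755.
Each bolus raises the concentration by D/Vd = 1105/178 ≈ 6.208 μg/mL.
Steady-state peak Cmax,ss = C₀·R ≈ 6.208 × 1.1755 ≈ 7.298 μg/mL.
Peak 7.3 μg/mL vs MTC 12 μg/mL: below toxic threshold.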